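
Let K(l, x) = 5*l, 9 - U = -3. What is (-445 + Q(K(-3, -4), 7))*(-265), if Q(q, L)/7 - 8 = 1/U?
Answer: 1235165/12 ≈ 1.0293e+5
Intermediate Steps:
U = 12 (U = 9 - 1*(-3) = 9 + 3 = 12)
Q(q, L) = 679/12 (Q(q, L) = 56 + 7/12 = 679/12)
(-445 + Q(K(-3, -4), 7))*(-265) = (-445 + 679/12)*(-265) = -4661/12*(-265) = 1235165/12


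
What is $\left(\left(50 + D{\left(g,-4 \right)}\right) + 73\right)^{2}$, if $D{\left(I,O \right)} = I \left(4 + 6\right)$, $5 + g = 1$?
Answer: $6889$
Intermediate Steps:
$g = -4$ ($g = -5 + 1 = -4$)
$D{\left(I,O \right)} = 10 I$ ($D{\left(I,O \right)} = I 10 = 10 I$)
$\left(\left(50 + D{\left(g,-4 \right)}\right) + 73\right)^{2} = \left(\left(50 + 10 \left(-4\right)\right) + 73\right)^{2} = \left(\left(50 - 40\right) + 73\right)^{2} = \left(10 + 73\right)^{2} = 83^{2} = 6889$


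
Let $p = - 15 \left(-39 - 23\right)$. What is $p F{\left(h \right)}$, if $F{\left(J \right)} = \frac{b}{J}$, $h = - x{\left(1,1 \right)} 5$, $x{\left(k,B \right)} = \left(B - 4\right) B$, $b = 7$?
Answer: $434$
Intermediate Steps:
$x{\left(k,B \right)} = B \left(-4 + B\right)$ ($x{\left(k,B \right)} = \left(-4 + B\right) B = B \left(-4 + B\right)$)
$h = 15$ ($h = - 1 \left(-4 + 1\right) 5 = - 1 \left(-3\right) 5 = \left(-1\right) \left(-3\right) 5 = 3 \cdot 5 = 15$)
$F{\left(J \right)} = \frac{7}{J}$
$p = 930$ ($p = \left(-15\right) \left(-62\right) = 930$)
$p F{\left(h \right)} = 930 \cdot \frac{7}{15} = 434$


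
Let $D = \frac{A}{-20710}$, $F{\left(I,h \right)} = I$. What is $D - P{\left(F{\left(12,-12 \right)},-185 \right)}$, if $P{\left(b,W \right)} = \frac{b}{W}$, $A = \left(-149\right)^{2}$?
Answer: $- \frac{771733}{766270} \approx -1.0071$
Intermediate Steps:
$A = 22201$
$D = - \frac{22201}{20710}$ ($D = \frac{22201}{-20710} = 22201 \left(- \frac{1}{20710}\right) = - \frac{22201}{20710} \approx -1.072$)
$D - P{\left(F{\left(12,-12 \right)},-185 \right)} = - \frac{22201}{20710} - \frac{12}{-185} = - \frac{22201}{20710} - 12 \left(- \frac{1}{185}\right) = - \frac{22201}{20710} - - \frac{12}{185} = - \frac{22201}{20710} + \frac{12}{185} = - \frac{771733}{766270}$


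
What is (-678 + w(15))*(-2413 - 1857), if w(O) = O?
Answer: 2831010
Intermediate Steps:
(-678 + w(15))*(-2413 - 1857) = (-678 + 15)*(-2413 - 1857) = -663*(-4270) = 2831010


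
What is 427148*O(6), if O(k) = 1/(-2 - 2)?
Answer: -106787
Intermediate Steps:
O(k) = -¼ (O(k) = 1/(-4) = -¼)
427148*O(6) = 427148*(-¼) = -106787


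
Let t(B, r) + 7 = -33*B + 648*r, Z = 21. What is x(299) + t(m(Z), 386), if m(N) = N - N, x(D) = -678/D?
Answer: 74785501/299 ≈ 2.5012e+5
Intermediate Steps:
m(N) = 0
t(B, r) = -7 - 33*B + 648*r (t(B, r) = -7 + (-33*B + 648*r) = -7 - 33*B + 648*r)
x(299) + t(m(Z), 386) = -678/299 + (-7 - 33*0 + 648*386) = -678*1/299 + (-7 + 0 + 250128) = -678/299 + 250121 = 74785501/299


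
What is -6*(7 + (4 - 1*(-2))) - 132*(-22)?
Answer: 2826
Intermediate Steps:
-6*(7 + (4 - 1*(-2))) - 132*(-22) = -6*(7 + (4 + 2)) + 2904 = -6*(7 + 6) + 2904 = -6*13 + 2904 = -78 + 2904 = 2826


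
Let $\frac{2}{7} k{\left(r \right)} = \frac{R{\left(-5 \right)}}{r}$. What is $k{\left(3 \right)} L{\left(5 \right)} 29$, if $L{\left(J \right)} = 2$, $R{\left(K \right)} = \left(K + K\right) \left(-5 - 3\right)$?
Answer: $\frac{16240}{3} \approx 5413.3$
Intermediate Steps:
$R{\left(K \right)} = - 16 K$ ($R{\left(K \right)} = 2 K \left(-8\right) = - 16 K$)
$k{\left(r \right)} = \frac{280}{r}$ ($k{\left(r \right)} = \frac{7 \frac{\left(-16\right) \left(-5\right)}{r}}{2} = \frac{7 \frac{80}{r}}{2} = \frac{280}{r}$)
$k{\left(3 \right)} L{\left(5 \right)} 29 = \frac{280}{3} \cdot 2 \cdot 29 = \frac{560}{3} \cdot 29 = \frac{16240}{3}$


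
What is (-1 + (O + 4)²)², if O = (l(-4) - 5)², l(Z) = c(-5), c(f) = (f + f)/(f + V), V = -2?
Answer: 451100289600/5764801 ≈ 78251.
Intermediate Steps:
c(f) = 2*f/(-2 + f) (c(f) = (f + f)/(f - 2) = (2*f)/(-2 + f) = 2*f/(-2 + f))
l(Z) = 10/7 (l(Z) = 2*(-5)/(-2 - 5) = 2*(-5)/(-7) = 2*(-5)*(-⅐) = 10/7)
O = 625/49 (O = (10/7 - 5)² = (-25/7)² = 625/49 ≈ 12.755)
(-1 + (O + 4)²)² = (-1 + (625/49 + 4)²)² = (-1 + (821/49)²)² = (-1 + 674041/2401)² = (671640/2401)² = 451100289600/5764801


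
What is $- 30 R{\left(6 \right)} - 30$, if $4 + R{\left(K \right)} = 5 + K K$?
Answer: $-1140$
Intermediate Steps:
$R{\left(K \right)} = 1 + K^{2}$ ($R{\left(K \right)} = -4 + \left(5 + K K\right) = -4 + \left(5 + K^{2}\right) = 1 + K^{2}$)
$- 30 R{\left(6 \right)} - 30 = - 30 \left(1 + 6^{2}\right) - 30 = - 30 \left(1 + 36\right) - 30 = \left(-30\right) 37 - 30 = -1110 - 30 = -1140$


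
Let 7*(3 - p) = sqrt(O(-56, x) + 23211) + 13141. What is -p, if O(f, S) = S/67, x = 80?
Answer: 13120/7 + sqrt(104199539)/469 ≈ 1896.1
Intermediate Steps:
O(f, S) = S/67 (O(f, S) = S*(1/67) = S/67)
p = -13120/7 - sqrt(104199539)/469 (p = 3 - (sqrt((1/67)*80 + 23211) + 13141)/7 = 3 - (sqrt(80/67 + 23211) + 13141)/7 = 3 - (sqrt(1555217/67) + 13141)/7 = 3 - (sqrt(104199539)/67 + 13141)/7 = 3 - (13141 + sqrt(104199539)/67)/7 = 3 + (-13141/7 - sqrt(104199539)/469) = -13120/7 - sqrt(104199539)/469 ≈ -1896.1)
-p = -(-13120/7 - sqrt(104199539)/469) = 13120/7 + sqrt(104199539)/469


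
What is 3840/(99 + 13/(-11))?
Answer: 10560/269 ≈ 39.257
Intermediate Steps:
3840/(99 + 13/(-11)) = 3840/(99 + 13*(-1/11)) = 3840/(99 - 13/11) = 3840/(1076/11) = 3840*(11/1076) = 10560/269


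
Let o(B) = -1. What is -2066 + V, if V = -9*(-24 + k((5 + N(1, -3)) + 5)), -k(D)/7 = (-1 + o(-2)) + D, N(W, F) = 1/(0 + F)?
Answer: -1367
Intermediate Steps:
N(W, F) = 1/F
k(D) = 14 - 7*D (k(D) = -7*((-1 - 1) + D) = -7*(-2 + D) = 14 - 7*D)
V = 699 (V = -9*(-24 + (14 - 7*((5 + 1/(-3)) + 5))) = -9*(-24 + (14 - 7*((5 - 1/3) + 5))) = -9*(-24 + (14 - 7*(14/3 + 5))) = -9*(-24 + (14 - 7*29/3)) = -9*(-24 + (14 - 203/3)) = -9*(-24 - 161/3) = -9*(-233/3) = 699)
-2066 + V = -2066 + 699 = -1367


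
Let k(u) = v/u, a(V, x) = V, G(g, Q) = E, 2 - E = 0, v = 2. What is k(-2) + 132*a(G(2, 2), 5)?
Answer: 263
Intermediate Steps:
E = 2 (E = 2 - 1*0 = 2 + 0 = 2)
G(g, Q) = 2
k(u) = 2/u
k(-2) + 132*a(G(2, 2), 5) = 2/(-2) + 132*2 = 2*(-½) + 264 = -1 + 264 = 263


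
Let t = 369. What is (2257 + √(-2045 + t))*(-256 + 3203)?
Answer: 6651379 + 5894*I*√419 ≈ 6.6514e+6 + 1.2065e+5*I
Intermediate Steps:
(2257 + √(-2045 + t))*(-256 + 3203) = (2257 + √(-2045 + 369))*(-256 + 3203) = (2257 + √(-1676))*2947 = (2257 + 2*I*√419)*2947 = 6651379 + 5894*I*√419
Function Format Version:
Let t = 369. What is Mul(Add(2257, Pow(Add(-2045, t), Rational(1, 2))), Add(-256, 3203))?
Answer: Add(6651379, Mul(5894, I, Pow(419, Rational(1, 2)))) ≈ Add(6.6514e+6, Mul(1.2065e+5, I))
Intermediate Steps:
Mul(Add(2257, Pow(Add(-2045, t), Rational(1, 2))), Add(-256, 3203)) = Mul(Add(2257, Pow(Add(-2045, 369), Rational(1, 2))), Add(-256, 3203)) = Mul(Add(2257, Pow(-1676, Rational(1, 2))), 2947) = Mul(Add(2257, Mul(2, I, Pow(419, Rational(1, 2)))), 2947) = Add(6651379, Mul(5894, I, Pow(419, Rational(1, 2))))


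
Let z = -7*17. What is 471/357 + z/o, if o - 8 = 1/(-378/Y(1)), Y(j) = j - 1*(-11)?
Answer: -813329/59738 ≈ -13.615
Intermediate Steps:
Y(j) = 11 + j (Y(j) = j + 11 = 11 + j)
o = 502/63 (o = 8 + 1/(-378/(11 + 1)) = 8 + 1/(-378/12) = 8 + 1/(-378*1/12) = 8 + 1/(-63/2) = 8 - 2/63 = 502/63 ≈ 7.9683)
z = -119
471/357 + z/o = 471/357 - 119/502/63 = 471*(1/357) - 119*63/502 = 157/119 - 7497/502 = -813329/59738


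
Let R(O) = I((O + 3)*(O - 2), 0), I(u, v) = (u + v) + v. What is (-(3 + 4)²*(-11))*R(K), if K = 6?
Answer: 19404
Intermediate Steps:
I(u, v) = u + 2*v
R(O) = (-2 + O)*(3 + O) (R(O) = (O + 3)*(O - 2) + 2*0 = (3 + O)*(-2 + O) + 0 = (-2 + O)*(3 + O) + 0 = (-2 + O)*(3 + O))
(-(3 + 4)²*(-11))*R(K) = (-(3 + 4)²*(-11))*(-6 + 6 + 6²) = (-1*7²*(-11))*(-6 + 6 + 36) = (-1*49*(-11))*36 = -49*(-11)*36 = 539*36 = 19404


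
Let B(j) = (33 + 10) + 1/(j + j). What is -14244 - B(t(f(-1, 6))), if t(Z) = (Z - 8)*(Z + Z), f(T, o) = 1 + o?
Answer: -400035/28 ≈ -14287.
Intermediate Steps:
t(Z) = 2*Z*(-8 + Z) (t(Z) = (-8 + Z)*(2*Z) = 2*Z*(-8 + Z))
B(j) = 43 + 1/(2*j)
-14244 - B(t(f(-1, 6))) = -14244 - (43 + 1/(2*((2*(1 + 6)*(-8 + (1 + 6)))))) = -14244 - (43 + 1/(2*((2*7*(-8 + 7))))) = -14244 - (43 + 1/(2*((2*7*(-1))))) = -14244 - (43 + (1/2)/(-14)) = -14244 - (43 + (1/2)*(-1/14)) = -14244 - (43 - 1/28) = -14244 - 1*1203/28 = -14244 - 1203/28 = -400035/28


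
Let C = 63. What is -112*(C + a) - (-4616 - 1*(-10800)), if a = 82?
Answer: -22424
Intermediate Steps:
-112*(C + a) - (-4616 - 1*(-10800)) = -112*(63 + 82) - (-4616 - 1*(-10800)) = -112*145 - (-4616 + 10800) = -16240 - 1*6184 = -16240 - 6184 = -22424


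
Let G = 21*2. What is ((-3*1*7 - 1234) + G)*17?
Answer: -20621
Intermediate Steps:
G = 42
((-3*1*7 - 1234) + G)*17 = ((-3*1*7 - 1234) + 42)*17 = ((-3*7 - 1234) + 42)*17 = ((-21 - 1234) + 42)*17 = (-1255 + 42)*17 = -1213*17 = -20621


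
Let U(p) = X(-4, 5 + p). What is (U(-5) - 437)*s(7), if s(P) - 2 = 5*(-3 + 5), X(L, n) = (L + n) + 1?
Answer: -5280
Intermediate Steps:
X(L, n) = 1 + L + n
s(P) = 12 (s(P) = 2 + 5*(-3 + 5) = 2 + 5*2 = 2 + 10 = 12)
U(p) = 2 + p (U(p) = 1 - 4 + (5 + p) = 2 + p)
(U(-5) - 437)*s(7) = ((2 - 5) - 437)*12 = (-3 - 437)*12 = -440*12 = -5280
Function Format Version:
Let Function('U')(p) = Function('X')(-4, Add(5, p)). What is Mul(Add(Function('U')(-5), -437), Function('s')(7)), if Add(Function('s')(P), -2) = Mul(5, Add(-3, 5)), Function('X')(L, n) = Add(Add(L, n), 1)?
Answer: -5280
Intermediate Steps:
Function('X')(L, n) = Add(1, L, n)
Function('s')(P) = 12 (Function('s')(P) = Add(2, Mul(5, Add(-3, 5))) = Add(2, Mul(5, 2)) = Add(2, 10) = 12)
Function('U')(p) = Add(2, p) (Function('U')(p) = Add(1, -4, Add(5, p)) = Add(2, p))
Mul(Add(Function('U')(-5), -437), Function('s')(7)) = Mul(Add(Add(2, -5), -437), 12) = Mul(Add(-3, -437), 12) = Mul(-440, 12) = -5280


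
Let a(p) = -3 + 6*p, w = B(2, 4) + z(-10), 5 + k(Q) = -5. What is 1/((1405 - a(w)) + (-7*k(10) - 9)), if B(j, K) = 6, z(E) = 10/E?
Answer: 1/1439 ≈ 0.00069493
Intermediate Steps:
k(Q) = -10 (k(Q) = -5 - 5 = -10)
w = 5 (w = 6 + 10/(-10) = 6 + 10*(-1/10) = 6 - 1 = 5)
1/((1405 - a(w)) + (-7*k(10) - 9)) = 1/((1405 - (-3 + 6*5)) + (-7*(-10) - 9)) = 1/((1405 - (-3 + 30)) + (70 - 9)) = 1/((1405 - 1*27) + 61) = 1/((1405 - 27) + 61) = 1/(1378 + 61) = 1/1439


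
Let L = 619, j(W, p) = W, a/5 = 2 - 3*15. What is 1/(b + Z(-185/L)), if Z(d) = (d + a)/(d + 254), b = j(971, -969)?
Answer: 157041/152353541 ≈ 0.0010308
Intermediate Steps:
a = -215 (a = 5*(2 - 3*15) = 5*(2 - 45) = 5*(-43) = -215)
b = 971
Z(d) = (-215 + d)/(254 + d) (Z(d) = (d - 215)/(d + 254) = (-215 + d)/(254 + d))
1/(b + Z(-185/L)) = 1/(971 + (-215 - 185/619)/(254 - 185/619)) = 1/(971 - 133270/619/(157041/619)) = 1/(971 + (619/157041)*(-133270/619)) = 1/(971 - 133270/157041) = 1/(152353541/157041) = 157041/152353541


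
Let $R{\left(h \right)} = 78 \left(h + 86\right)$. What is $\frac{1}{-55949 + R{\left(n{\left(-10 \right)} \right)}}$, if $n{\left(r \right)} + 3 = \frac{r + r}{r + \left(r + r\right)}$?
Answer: $- \frac{1}{49423} \approx -2.0234 \cdot 10^{-5}$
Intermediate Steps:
$n{\left(r \right)} = - \frac{7}{3}$ ($n{\left(r \right)} = -3 + \frac{r + r}{r + \left(r + r\right)} = -3 + \frac{2 r}{r + 2 r} = -3 + \frac{2 r}{3 r} = -3 + 2 r \frac{1}{3 r} = -3 + \frac{2}{3} = - \frac{7}{3}$)
$R{\left(h \right)} = 6708 + 78 h$ ($R{\left(h \right)} = 78 \left(86 + h\right) = 6708 + 78 h$)
$\frac{1}{-55949 + R{\left(n{\left(-10 \right)} \right)}} = \frac{1}{-55949 + \left(6708 + 78 \left(- \frac{7}{3}\right)\right)} = \frac{1}{-55949 + \left(6708 - 182\right)} = \frac{1}{-55949 + 6526} = \frac{1}{-49423} = - \frac{1}{49423}$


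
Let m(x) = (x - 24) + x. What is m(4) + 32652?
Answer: 32636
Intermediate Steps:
m(x) = -24 + 2*x (m(x) = (-24 + x) + x = -24 + 2*x)
m(4) + 32652 = (-24 + 2*4) + 32652 = (-24 + 8) + 32652 = -16 + 32652 = 32636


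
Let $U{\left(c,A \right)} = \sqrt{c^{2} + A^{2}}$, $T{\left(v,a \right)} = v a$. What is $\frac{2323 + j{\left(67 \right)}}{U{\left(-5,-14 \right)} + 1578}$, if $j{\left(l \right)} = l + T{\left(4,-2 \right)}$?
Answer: $\frac{3758796}{2489863} - \frac{2382 \sqrt{221}}{2489863} \approx 1.4954$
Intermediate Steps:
$T{\left(v,a \right)} = a v$
$U{\left(c,A \right)} = \sqrt{A^{2} + c^{2}}$
$j{\left(l \right)} = -8 + l$ ($j{\left(l \right)} = l - 8 = -8 + l$)
$\frac{2323 + j{\left(67 \right)}}{U{\left(-5,-14 \right)} + 1578} = \frac{2323 + \left(-8 + 67\right)}{\sqrt{\left(-14\right)^{2} + \left(-5\right)^{2}} + 1578} = \frac{2323 + 59}{\sqrt{196 + 25} + 1578} = \frac{2382}{\sqrt{221} + 1578} = \frac{2382}{1578 + \sqrt{221}}$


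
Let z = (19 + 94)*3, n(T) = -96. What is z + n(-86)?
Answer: 243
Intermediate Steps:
z = 339 (z = 113*3 = 339)
z + n(-86) = 339 - 96 = 243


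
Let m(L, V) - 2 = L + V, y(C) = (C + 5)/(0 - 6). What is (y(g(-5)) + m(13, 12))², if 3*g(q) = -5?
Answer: 56644/81 ≈ 699.31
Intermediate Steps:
g(q) = -5/3 (g(q) = (⅓)*(-5) = -5/3)
y(C) = -⅚ - C/6 (y(C) = (5 + C)/(-6) = (5 + C)*(-⅙) = -⅚ - C/6)
m(L, V) = 2 + L + V (m(L, V) = 2 + (L + V) = 2 + L + V)
(y(g(-5)) + m(13, 12))² = ((-⅚ - ⅙*(-5/3)) + (2 + 13 + 12))² = ((-⅚ + 5/18) + 27)² = (-5/9 + 27)² = (238/9)² = 56644/81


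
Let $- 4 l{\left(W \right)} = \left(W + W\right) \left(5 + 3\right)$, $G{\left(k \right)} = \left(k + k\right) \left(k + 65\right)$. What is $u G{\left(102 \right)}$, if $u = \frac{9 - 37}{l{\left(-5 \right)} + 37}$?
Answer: $- \frac{317968}{19} \approx -16735.0$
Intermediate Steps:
$G{\left(k \right)} = 2 k \left(65 + k\right)$
$l{\left(W \right)} = - 4 W$ ($l{\left(W \right)} = - \frac{\left(W + W\right) \left(5 + 3\right)}{4} = - \frac{2 W 8}{4} = - \frac{16 W}{4} = - 4 W$)
$u = - \frac{28}{57}$ ($u = \frac{9 - 37}{\left(-4\right) \left(-5\right) + 37} = - \frac{28}{20 + 37} = - \frac{28}{57} \approx -0.49123$)
$u G{\left(102 \right)} = - \frac{28 \cdot 2 \cdot 102 \left(65 + 102\right)}{57} = - \frac{28 \cdot 2 \cdot 102 \cdot 167}{57} = \left(- \frac{28}{57}\right) 34068 = - \frac{317968}{19}$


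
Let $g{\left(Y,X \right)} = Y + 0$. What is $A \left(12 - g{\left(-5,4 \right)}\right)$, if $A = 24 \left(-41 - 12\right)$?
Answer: $-21624$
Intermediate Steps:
$g{\left(Y,X \right)} = Y$
$A = -1272$ ($A = 24 \left(-53\right) = -1272$)
$A \left(12 - g{\left(-5,4 \right)}\right) = - 1272 \left(12 - -5\right) = - 1272 \left(12 + 5\right) = \left(-1272\right) 17 = -21624$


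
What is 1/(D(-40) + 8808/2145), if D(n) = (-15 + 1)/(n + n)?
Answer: 5720/24489 ≈ 0.23357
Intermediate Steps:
D(n) = -7/n (D(n) = -14*1/(2*n) = -7/n)
1/(D(-40) + 8808/2145) = 1/(-7/(-40) + 8808/2145) = 1/(-7*(-1/40) + 8808*(1/2145)) = 1/(7/40 + 2936/715) = 1/(24489/5720) = 5720/24489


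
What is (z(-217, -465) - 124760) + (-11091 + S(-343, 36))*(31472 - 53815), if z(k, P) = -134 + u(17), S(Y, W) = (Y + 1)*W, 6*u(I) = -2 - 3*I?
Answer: 3136609957/6 ≈ 5.2277e+8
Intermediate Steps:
u(I) = -1/3 - I/2 (u(I) = (-2 - 3*I)/6 = -1/3 - I/2)
S(Y, W) = W*(1 + Y) (S(Y, W) = (1 + Y)*W = W*(1 + Y))
z(k, P) = -857/6 (z(k, P) = -134 + (-1/3 - 1/2*17) = -134 + (-1/3 - 17/2) = -134 - 53/6 = -857/6)
(z(-217, -465) - 124760) + (-11091 + S(-343, 36))*(31472 - 53815) = (-857/6 - 124760) + (-11091 + 36*(1 - 343))*(31472 - 53815) = -749417/6 + (-11091 + 36*(-342))*(-22343) = -749417/6 + (-11091 - 12312)*(-22343) = -749417/6 - 23403*(-22343) = -749417/6 + 522893229 = 3136609957/6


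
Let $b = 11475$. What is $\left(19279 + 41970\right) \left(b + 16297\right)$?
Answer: $1701007228$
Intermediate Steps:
$\left(19279 + 41970\right) \left(b + 16297\right) = \left(19279 + 41970\right) \left(11475 + 16297\right) = 61249 \cdot 27772 = 1701007228$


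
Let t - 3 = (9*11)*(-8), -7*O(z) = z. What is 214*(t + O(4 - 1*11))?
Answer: -168632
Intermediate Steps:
O(z) = -z/7
t = -789 (t = 3 + (9*11)*(-8) = 3 + 99*(-8) = 3 - 792 = -789)
214*(t + O(4 - 1*11)) = 214*(-789 - (4 - 1*11)/7) = 214*(-789 - (4 - 11)/7) = 214*(-789 - ⅐*(-7)) = 214*(-789 + 1) = 214*(-788) = -168632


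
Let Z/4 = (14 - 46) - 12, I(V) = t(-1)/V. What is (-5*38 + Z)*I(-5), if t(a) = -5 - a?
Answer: -1464/5 ≈ -292.80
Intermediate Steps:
I(V) = -4/V (I(V) = (-5 - 1*(-1))/V = (-5 + 1)/V = -4/V)
Z = -176 (Z = 4*((14 - 46) - 12) = 4*(-32 - 12) = 4*(-44) = -176)
(-5*38 + Z)*I(-5) = (-5*38 - 176)*(-4/(-5)) = (-190 - 176)*(-4*(-1/5)) = -366*4/5 = -1464/5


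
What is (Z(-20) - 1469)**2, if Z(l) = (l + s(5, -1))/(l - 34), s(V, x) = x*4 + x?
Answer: 6288648601/2916 ≈ 2.1566e+6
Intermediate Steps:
s(V, x) = 5*x (s(V, x) = 4*x + x = 5*x)
Z(l) = (-5 + l)/(-34 + l) (Z(l) = (l + 5*(-1))/(l - 34) = (l - 5)/(-34 + l) = (-5 + l)/(-34 + l))
(Z(-20) - 1469)**2 = ((-5 - 20)/(-34 - 20) - 1469)**2 = (-25/(-54) - 1469)**2 = (-1/54*(-25) - 1469)**2 = (25/54 - 1469)**2 = (-79301/54)**2 = 6288648601/2916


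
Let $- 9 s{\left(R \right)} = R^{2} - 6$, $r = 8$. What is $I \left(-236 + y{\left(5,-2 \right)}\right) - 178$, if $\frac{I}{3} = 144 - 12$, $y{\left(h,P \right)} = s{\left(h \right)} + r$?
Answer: $-91302$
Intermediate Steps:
$s{\left(R \right)} = \frac{2}{3} - \frac{R^{2}}{9}$ ($s{\left(R \right)} = - \frac{R^{2} - 6}{9} = - \frac{-6 + R^{2}}{9} = \frac{2}{3} - \frac{R^{2}}{9}$)
$y{\left(h,P \right)} = \frac{26}{3} - \frac{h^{2}}{9}$ ($y{\left(h,P \right)} = \left(\frac{2}{3} - \frac{h^{2}}{9}\right) + 8 = \frac{26}{3} - \frac{h^{2}}{9}$)
$I = 396$ ($I = 3 \left(144 - 12\right) = 3 \cdot 132 = 396$)
$I \left(-236 + y{\left(5,-2 \right)}\right) - 178 = 396 \left(-236 + \left(\frac{26}{3} - \frac{5^{2}}{9}\right)\right) - 178 = 396 \left(-236 + \left(\frac{26}{3} - \frac{25}{9}\right)\right) - 178 = 396 \left(-236 + \frac{53}{9}\right) - 178 = 396 \left(- \frac{2071}{9}\right) - 178 = -91124 - 178 = -91302$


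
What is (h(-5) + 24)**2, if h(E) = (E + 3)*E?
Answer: 1156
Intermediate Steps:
h(E) = E*(3 + E) (h(E) = (3 + E)*E = E*(3 + E))
(h(-5) + 24)**2 = (-5*(3 - 5) + 24)**2 = (-5*(-2) + 24)**2 = (10 + 24)**2 = 34**2 = 1156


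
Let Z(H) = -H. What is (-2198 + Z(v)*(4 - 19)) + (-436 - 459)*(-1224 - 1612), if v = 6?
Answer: 2536112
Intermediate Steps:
(-2198 + Z(v)*(4 - 19)) + (-436 - 459)*(-1224 - 1612) = (-2198 + (-1*6)*(4 - 19)) + (-436 - 459)*(-1224 - 1612) = (-2198 - 6*(-15)) - 895*(-2836) = (-2198 + 90) + 2538220 = -2108 + 2538220 = 2536112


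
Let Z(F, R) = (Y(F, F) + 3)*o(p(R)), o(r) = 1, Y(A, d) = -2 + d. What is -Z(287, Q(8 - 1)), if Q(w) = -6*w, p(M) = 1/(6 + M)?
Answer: -288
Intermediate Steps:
Z(F, R) = 1 + F (Z(F, R) = ((-2 + F) + 3)*1 = (1 + F)*1 = 1 + F)
-Z(287, Q(8 - 1)) = -(1 + 287) = -1*288 = -288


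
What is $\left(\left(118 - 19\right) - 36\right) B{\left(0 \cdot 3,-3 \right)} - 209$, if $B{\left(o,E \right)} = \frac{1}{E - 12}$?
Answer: $- \frac{1066}{5} \approx -213.2$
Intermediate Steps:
$B{\left(o,E \right)} = \frac{1}{-12 + E}$
$\left(\left(118 - 19\right) - 36\right) B{\left(0 \cdot 3,-3 \right)} - 209 = \frac{\left(118 - 19\right) - 36}{-12 - 3} - 209 = \frac{99 - 36}{-15} - 209 = 63 \left(- \frac{1}{15}\right) - 209 = - \frac{21}{5} - 209 = - \frac{1066}{5}$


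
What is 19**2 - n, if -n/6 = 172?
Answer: 1393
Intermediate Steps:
n = -1032 (n = -6*172 = -1032)
19**2 - n = 19**2 - 1*(-1032) = 361 + 1032 = 1393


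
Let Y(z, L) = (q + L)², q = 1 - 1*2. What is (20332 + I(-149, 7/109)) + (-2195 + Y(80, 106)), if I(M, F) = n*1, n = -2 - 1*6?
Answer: 29154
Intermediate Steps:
n = -8 (n = -2 - 6 = -8)
q = -1 (q = 1 - 2 = -1)
Y(z, L) = (-1 + L)²
I(M, F) = -8 (I(M, F) = -8*1 = -8)
(20332 + I(-149, 7/109)) + (-2195 + Y(80, 106)) = (20332 - 8) + (-2195 + (-1 + 106)²) = 20324 + (-2195 + 105²) = 20324 + (-2195 + 11025) = 20324 + 8830 = 29154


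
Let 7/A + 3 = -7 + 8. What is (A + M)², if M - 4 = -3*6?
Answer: 1225/4 ≈ 306.25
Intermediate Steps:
M = -14 (M = 4 - 3*6 = 4 - 18 = -14)
A = -7/2 (A = 7/(-3 + (-7 + 8)) = 7/(-3 + 1) = 7/(-2) = 7*(-½) = -7/2 ≈ -3.5000)
(A + M)² = (-7/2 - 14)² = (-35/2)² = 1225/4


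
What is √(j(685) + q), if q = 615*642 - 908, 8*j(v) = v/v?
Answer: 3*√700306/4 ≈ 627.63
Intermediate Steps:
j(v) = ⅛ (j(v) = (v/v)/8 = (⅛)*1 = ⅛)
q = 393922 (q = 394830 - 908 = 393922)
√(j(685) + q) = √(⅛ + 393922) = √(3151377/8) = 3*√700306/4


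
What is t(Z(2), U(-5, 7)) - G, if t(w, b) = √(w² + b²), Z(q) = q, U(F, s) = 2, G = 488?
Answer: -488 + 2*√2 ≈ -485.17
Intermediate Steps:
t(w, b) = √(b² + w²)
t(Z(2), U(-5, 7)) - G = √(2² + 2²) - 1*488 = √(4 + 4) - 488 = √8 - 488 = 2*√2 - 488 = -488 + 2*√2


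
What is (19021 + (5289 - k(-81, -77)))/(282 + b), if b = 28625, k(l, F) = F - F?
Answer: 24310/28907 ≈ 0.84097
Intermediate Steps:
k(l, F) = 0
(19021 + (5289 - k(-81, -77)))/(282 + b) = (19021 + (5289 - 1*0))/(282 + 28625) = (19021 + (5289 + 0))/28907 = (19021 + 5289)*(1/28907) = 24310*(1/28907) = 24310/28907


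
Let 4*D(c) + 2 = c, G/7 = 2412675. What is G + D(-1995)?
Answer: 67552903/4 ≈ 1.6888e+7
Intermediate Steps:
G = 16888725 (G = 7*2412675 = 16888725)
D(c) = -½ + c/4
G + D(-1995) = 16888725 + (-½ + (¼)*(-1995)) = 16888725 + (-½ - 1995/4) = 16888725 - 1997/4 = 67552903/4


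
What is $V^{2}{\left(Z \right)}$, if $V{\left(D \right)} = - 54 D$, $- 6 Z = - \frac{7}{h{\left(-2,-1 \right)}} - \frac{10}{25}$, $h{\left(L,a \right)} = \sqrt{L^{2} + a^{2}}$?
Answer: $\frac{20169}{25} + \frac{2268 \sqrt{5}}{25} \approx 1009.6$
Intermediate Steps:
$Z = \frac{1}{15} + \frac{7 \sqrt{5}}{30}$ ($Z = - \frac{- \frac{7}{\sqrt{\left(-2\right)^{2} + \left(-1\right)^{2}}} - \frac{10}{25}}{6} = - \frac{- \frac{7}{\sqrt{4 + 1}} - \frac{2}{5}}{6} = - \frac{- \frac{7}{\sqrt{5}} - \frac{2}{5}}{6} = - \frac{- 7 \frac{\sqrt{5}}{5} - \frac{2}{5}}{6} = - \frac{- \frac{7 \sqrt{5}}{5} - \frac{2}{5}}{6} = - \frac{- \frac{2}{5} - \frac{7 \sqrt{5}}{5}}{6} = \frac{1}{15} + \frac{7 \sqrt{5}}{30} \approx 0.58842$)
$V^{2}{\left(Z \right)} = \left(- 54 \left(\frac{1}{15} + \frac{7 \sqrt{5}}{30}\right)\right)^{2} = \left(- \frac{18}{5} - \frac{63 \sqrt{5}}{5}\right)^{2}$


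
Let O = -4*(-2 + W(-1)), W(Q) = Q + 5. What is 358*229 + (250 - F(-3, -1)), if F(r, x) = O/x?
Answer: 82224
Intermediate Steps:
W(Q) = 5 + Q
O = -8 (O = -4*(-2 + (5 - 1)) = -4*(-2 + 4) = -4*2 = -8)
F(r, x) = -8/x
358*229 + (250 - F(-3, -1)) = 358*229 + (250 - (-8)/(-1)) = 81982 + (250 - (-8)*(-1)) = 81982 + (250 - 1*8) = 81982 + (250 - 8) = 81982 + 242 = 82224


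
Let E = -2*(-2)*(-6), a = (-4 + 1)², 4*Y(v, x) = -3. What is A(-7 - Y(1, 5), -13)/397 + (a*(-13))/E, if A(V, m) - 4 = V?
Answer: 15465/3176 ≈ 4.8693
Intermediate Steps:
Y(v, x) = -¾ (Y(v, x) = (¼)*(-3) = -¾)
a = 9 (a = (-3)² = 9)
A(V, m) = 4 + V
E = -24 (E = 4*(-6) = -24)
A(-7 - Y(1, 5), -13)/397 + (a*(-13))/E = (4 + (-7 - 1*(-¾)))/397 + (9*(-13))/(-24) = (4 + (-7 + ¾))*(1/397) - 117*(-1/24) = (4 - 25/4)*(1/397) + 39/8 = -9/4*1/397 + 39/8 = -9/1588 + 39/8 = 15465/3176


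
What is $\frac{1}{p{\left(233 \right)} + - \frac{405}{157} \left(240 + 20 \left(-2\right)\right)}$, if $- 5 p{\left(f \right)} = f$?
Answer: $- \frac{785}{441581} \approx -0.0017777$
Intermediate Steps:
$p{\left(f \right)} = - \frac{f}{5}$
$\frac{1}{p{\left(233 \right)} + - \frac{405}{157} \left(240 + 20 \left(-2\right)\right)} = \frac{1}{\left(- \frac{1}{5}\right) 233 + - \frac{405}{157} \left(240 + 20 \left(-2\right)\right)} = \frac{1}{- \frac{233}{5} + \left(-405\right) \frac{1}{157} \left(240 - 40\right)} = \frac{1}{- \frac{233}{5} - \frac{81000}{157}} = \frac{1}{- \frac{441581}{785}} = - \frac{785}{441581}$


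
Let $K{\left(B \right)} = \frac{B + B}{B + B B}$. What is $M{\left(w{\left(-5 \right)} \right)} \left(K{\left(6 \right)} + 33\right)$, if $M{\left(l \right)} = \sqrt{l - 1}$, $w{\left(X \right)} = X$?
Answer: $\frac{233 i \sqrt{6}}{7} \approx 81.533 i$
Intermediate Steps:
$M{\left(l \right)} = \sqrt{-1 + l}$
$K{\left(B \right)} = \frac{2 B}{B + B^{2}}$
$M{\left(w{\left(-5 \right)} \right)} \left(K{\left(6 \right)} + 33\right) = \sqrt{-1 - 5} \left(\frac{2}{1 + 6} + 33\right) = \sqrt{-6} \left(\frac{2}{7} + 33\right) = i \sqrt{6} \left(2 \cdot \frac{1}{7} + 33\right) = i \sqrt{6} \left(\frac{2}{7} + 33\right) = i \sqrt{6} \cdot \frac{233}{7} = \frac{233 i \sqrt{6}}{7}$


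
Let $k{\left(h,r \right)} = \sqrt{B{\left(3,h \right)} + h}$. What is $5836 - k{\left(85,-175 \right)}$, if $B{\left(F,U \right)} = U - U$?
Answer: $5836 - \sqrt{85} \approx 5826.8$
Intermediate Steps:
$B{\left(F,U \right)} = 0$
$k{\left(h,r \right)} = \sqrt{h}$ ($k{\left(h,r \right)} = \sqrt{0 + h} = \sqrt{h}$)
$5836 - k{\left(85,-175 \right)} = 5836 - \sqrt{85}$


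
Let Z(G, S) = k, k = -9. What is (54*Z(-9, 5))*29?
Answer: -14094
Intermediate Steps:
Z(G, S) = -9
(54*Z(-9, 5))*29 = (54*(-9))*29 = -486*29 = -14094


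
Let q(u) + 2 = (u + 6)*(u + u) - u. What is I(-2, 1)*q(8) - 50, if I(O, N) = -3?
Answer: -692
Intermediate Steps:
q(u) = -2 - u + 2*u*(6 + u) (q(u) = -2 + ((u + 6)*(u + u) - u) = -2 + ((6 + u)*(2*u) - u) = -2 + (2*u*(6 + u) - u) = -2 + (-u + 2*u*(6 + u)) = -2 - u + 2*u*(6 + u))
I(-2, 1)*q(8) - 50 = -3*(-2 + 2*8² + 11*8) - 50 = -3*(-2 + 2*64 + 88) - 50 = -3*(-2 + 128 + 88) - 50 = -3*214 - 50 = -642 - 50 = -692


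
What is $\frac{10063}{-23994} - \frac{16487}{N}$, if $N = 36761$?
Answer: $- \frac{765515021}{882043434} \approx -0.86789$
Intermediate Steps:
$\frac{10063}{-23994} - \frac{16487}{N} = \frac{10063}{-23994} - \frac{16487}{36761} = 10063 \left(- \frac{1}{23994}\right) - \frac{16487}{36761} = - \frac{10063}{23994} - \frac{16487}{36761} = - \frac{765515021}{882043434}$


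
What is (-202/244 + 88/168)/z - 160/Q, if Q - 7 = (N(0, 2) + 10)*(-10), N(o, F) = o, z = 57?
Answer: 408649/238266 ≈ 1.7151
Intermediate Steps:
Q = -93 (Q = 7 + (0 + 10)*(-10) = 7 + 10*(-10) = 7 - 100 = -93)
(-202/244 + 88/168)/z - 160/Q = (-202/244 + 88/168)/57 - 160/(-93) = (-202*1/244 + 88*(1/168))*(1/57) - 160*(-1/93) = (-101/122 + 11/21)*(1/57) + 160/93 = -779/2562*1/57 + 160/93 = -41/7686 + 160/93 = 408649/238266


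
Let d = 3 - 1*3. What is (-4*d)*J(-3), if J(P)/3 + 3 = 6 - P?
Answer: 0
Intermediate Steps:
J(P) = 9 - 3*P (J(P) = -9 + 3*(6 - P) = -9 + (18 - 3*P) = 9 - 3*P)
d = 0 (d = 3 - 3 = 0)
(-4*d)*J(-3) = (-4*0)*(9 - 3*(-3)) = 0*(9 + 9) = 0*18 = 0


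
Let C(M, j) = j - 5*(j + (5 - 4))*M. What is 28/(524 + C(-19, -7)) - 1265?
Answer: -67073/53 ≈ -1265.5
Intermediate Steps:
C(M, j) = j - 5*M*(1 + j) (C(M, j) = j - 5*(j + 1)*M = j - 5*(1 + j)*M = j - 5*M*(1 + j))
28/(524 + C(-19, -7)) - 1265 = 28/(524 + (-7 - 5*(-19) - 5*(-19)*(-7))) - 1265 = 28/(524 + (-7 + 95 - 665)) - 1265 = 28/(524 - 577) - 1265 = 28/(-53) - 1265 = 28*(-1/53) - 1265 = -28/53 - 1265 = -67073/53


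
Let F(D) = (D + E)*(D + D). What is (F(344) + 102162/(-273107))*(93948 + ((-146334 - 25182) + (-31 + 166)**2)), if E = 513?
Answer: -9555893787329250/273107 ≈ -3.4990e+10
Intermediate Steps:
F(D) = 2*D*(513 + D) (F(D) = (D + 513)*(D + D) = (513 + D)*(2*D) = 2*D*(513 + D))
(F(344) + 102162/(-273107))*(93948 + ((-146334 - 25182) + (-31 + 166)**2)) = (2*344*(513 + 344) + 102162/(-273107))*(93948 + ((-146334 - 25182) + (-31 + 166)**2)) = (2*344*857 + 102162*(-1/273107))*(93948 + (-171516 + 135**2)) = (589616 - 102162/273107)*(93948 + (-171516 + 18225)) = 161028154750*(93948 - 153291)/273107 = (161028154750/273107)*(-59343) = -9555893787329250/273107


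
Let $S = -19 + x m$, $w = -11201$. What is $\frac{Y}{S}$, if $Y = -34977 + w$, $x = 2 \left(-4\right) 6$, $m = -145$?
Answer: $- \frac{4198}{631} \approx -6.6529$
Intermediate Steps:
$x = -48$ ($x = \left(-8\right) 6 = -48$)
$S = 6941$ ($S = -19 - -6960 = -19 + 6960 = 6941$)
$Y = -46178$ ($Y = -34977 - 11201 = -46178$)
$\frac{Y}{S} = - \frac{46178}{6941} = \left(-46178\right) \frac{1}{6941} = - \frac{4198}{631}$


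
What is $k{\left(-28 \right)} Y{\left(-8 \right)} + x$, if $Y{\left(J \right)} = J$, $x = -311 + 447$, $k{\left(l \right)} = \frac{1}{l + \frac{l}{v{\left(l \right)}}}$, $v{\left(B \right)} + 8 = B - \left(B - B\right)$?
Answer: $\frac{33392}{245} \approx 136.29$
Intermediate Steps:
$v{\left(B \right)} = -8 + B$ ($v{\left(B \right)} = -8 + \left(B - \left(B - B\right)\right) = -8 + \left(B - 0\right) = -8 + \left(B + 0\right) = -8 + B$)
$k{\left(l \right)} = \frac{1}{l + \frac{l}{-8 + l}}$
$x = 136$
$k{\left(-28 \right)} Y{\left(-8 \right)} + x = \frac{-8 - 28}{\left(-28\right) \left(-7 - 28\right)} \left(-8\right) + 136 = \left(- \frac{1}{28}\right) \frac{1}{-35} \left(-36\right) \left(-8\right) + 136 = \left(- \frac{1}{28}\right) \left(- \frac{1}{35}\right) \left(-36\right) \left(-8\right) + 136 = \left(- \frac{9}{245}\right) \left(-8\right) + 136 = \frac{72}{245} + 136 = \frac{33392}{245}$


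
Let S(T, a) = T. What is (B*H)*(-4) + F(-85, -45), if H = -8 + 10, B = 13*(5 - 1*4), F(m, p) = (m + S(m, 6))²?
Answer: 28796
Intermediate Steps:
F(m, p) = 4*m² (F(m, p) = (m + m)² = (2*m)² = 4*m²)
B = 13 (B = 13*(5 - 4) = 13*1 = 13)
H = 2
(B*H)*(-4) + F(-85, -45) = (13*2)*(-4) + 4*(-85)² = 26*(-4) + 4*7225 = -104 + 28900 = 28796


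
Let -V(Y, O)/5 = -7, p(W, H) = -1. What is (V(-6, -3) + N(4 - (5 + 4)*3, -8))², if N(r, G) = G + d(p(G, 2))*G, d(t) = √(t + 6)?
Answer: 1049 - 432*√5 ≈ 83.019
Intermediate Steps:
V(Y, O) = 35 (V(Y, O) = -5*(-7) = 35)
d(t) = √(6 + t)
N(r, G) = G + G*√5 (N(r, G) = G + √(6 - 1)*G = G + √5*G = G + G*√5)
(V(-6, -3) + N(4 - (5 + 4)*3, -8))² = (35 - 8*(1 + √5))² = (35 + (-8 - 8*√5))² = (27 - 8*√5)²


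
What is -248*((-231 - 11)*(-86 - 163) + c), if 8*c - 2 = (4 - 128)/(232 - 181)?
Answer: -762142502/51 ≈ -1.4944e+7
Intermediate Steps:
c = -11/204 (c = ¼ + ((4 - 128)/(232 - 181))/8 = ¼ + (-124/51)/8 = ¼ + (-124*1/51)/8 = ¼ + (⅛)*(-124/51) = ¼ - 31/102 = -11/204 ≈ -0.053922)
-248*((-231 - 11)*(-86 - 163) + c) = -248*((-231 - 11)*(-86 - 163) - 11/204) = -248*(-242*(-249) - 11/204) = -248*(60258 - 11/204) = -248*12292621/204 = -762142502/51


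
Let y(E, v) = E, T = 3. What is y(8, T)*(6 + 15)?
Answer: 168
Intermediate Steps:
y(8, T)*(6 + 15) = 8*(6 + 15) = 8*21 = 168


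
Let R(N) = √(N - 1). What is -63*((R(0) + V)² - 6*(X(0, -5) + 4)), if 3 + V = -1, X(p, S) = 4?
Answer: 2079 + 504*I ≈ 2079.0 + 504.0*I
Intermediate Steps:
V = -4 (V = -3 - 1 = -4)
R(N) = √(-1 + N)
-63*((R(0) + V)² - 6*(X(0, -5) + 4)) = -63*((√(-1 + 0) - 4)² - 6*(4 + 4)) = -63*((√(-1) - 4)² - 6*8) = -63*((I - 4)² - 48) = -63*((-4 + I)² - 48) = -63*(-48 + (-4 + I)²) = 3024 - 63*(-4 + I)²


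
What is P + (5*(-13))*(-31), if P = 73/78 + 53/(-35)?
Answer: 5499371/2730 ≈ 2014.4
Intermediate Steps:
P = -1579/2730 (P = 73*(1/78) + 53*(-1/35) = 73/78 - 53/35 = -1579/2730 ≈ -0.57839)
P + (5*(-13))*(-31) = -1579/2730 + (5*(-13))*(-31) = -1579/2730 - 65*(-31) = -1579/2730 + 2015 = 5499371/2730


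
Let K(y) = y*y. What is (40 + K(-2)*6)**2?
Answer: 4096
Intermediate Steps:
K(y) = y**2
(40 + K(-2)*6)**2 = (40 + (-2)**2*6)**2 = (40 + 4*6)**2 = (40 + 24)**2 = 64**2 = 4096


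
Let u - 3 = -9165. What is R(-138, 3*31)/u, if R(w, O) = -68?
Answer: 34/4581 ≈ 0.0074220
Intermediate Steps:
u = -9162 (u = 3 - 9165 = -9162)
R(-138, 3*31)/u = -68/(-9162) = -68*(-1/9162) = 34/4581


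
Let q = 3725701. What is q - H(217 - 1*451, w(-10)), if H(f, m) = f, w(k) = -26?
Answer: 3725935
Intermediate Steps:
q - H(217 - 1*451, w(-10)) = 3725701 - (217 - 1*451) = 3725701 - (217 - 451) = 3725701 - 1*(-234) = 3725701 + 234 = 3725935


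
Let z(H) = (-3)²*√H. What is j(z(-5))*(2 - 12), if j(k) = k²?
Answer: 4050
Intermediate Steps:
z(H) = 9*√H
j(z(-5))*(2 - 12) = (9*√(-5))²*(2 - 12) = (9*(I*√5))²*(-10) = (9*I*√5)²*(-10) = -405*(-10) = 4050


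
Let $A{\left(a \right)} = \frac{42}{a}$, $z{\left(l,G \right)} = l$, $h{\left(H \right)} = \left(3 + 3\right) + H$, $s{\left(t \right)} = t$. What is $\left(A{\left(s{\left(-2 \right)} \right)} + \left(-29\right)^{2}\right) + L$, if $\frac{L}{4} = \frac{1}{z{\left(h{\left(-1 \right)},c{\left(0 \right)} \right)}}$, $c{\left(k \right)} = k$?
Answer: $\frac{4104}{5} \approx 820.8$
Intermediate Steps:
$h{\left(H \right)} = 6 + H$
$L = \frac{4}{5}$ ($L = \frac{4}{6 - 1} = \frac{4}{5} \approx 0.8$)
$\left(A{\left(s{\left(-2 \right)} \right)} + \left(-29\right)^{2}\right) + L = \left(\frac{42}{-2} + \left(-29\right)^{2}\right) + \frac{4}{5} = \left(42 \left(- \frac{1}{2}\right) + 841\right) + \frac{4}{5} = \left(-21 + 841\right) + \frac{4}{5} = 820 + \frac{4}{5} = \frac{4104}{5}$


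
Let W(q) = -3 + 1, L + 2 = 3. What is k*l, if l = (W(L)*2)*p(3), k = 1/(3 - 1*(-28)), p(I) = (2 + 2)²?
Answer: -64/31 ≈ -2.0645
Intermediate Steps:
p(I) = 16 (p(I) = 4² = 16)
L = 1 (L = -2 + 3 = 1)
W(q) = -2
k = 1/31 (k = 1/(3 + 28) = 1/31 ≈ 0.032258)
l = -64 (l = -2*2*16 = -4*16 = -64)
k*l = (1/31)*(-64) = -64/31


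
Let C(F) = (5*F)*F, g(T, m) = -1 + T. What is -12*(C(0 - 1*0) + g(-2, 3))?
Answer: 36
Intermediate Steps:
C(F) = 5*F**2
-12*(C(0 - 1*0) + g(-2, 3)) = -12*(5*(0 - 1*0)**2 + (-1 - 2)) = -12*(5*(0 + 0)**2 - 3) = -12*(5*0**2 - 3) = -12*(5*0 - 3) = -12*(0 - 3) = -12*(-3) = 36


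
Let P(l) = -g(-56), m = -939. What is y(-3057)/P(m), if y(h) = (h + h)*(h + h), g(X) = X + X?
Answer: 9345249/28 ≈ 3.3376e+5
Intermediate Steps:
g(X) = 2*X
y(h) = 4*h² (y(h) = (2*h)*(2*h) = 4*h²)
P(l) = 112 (P(l) = -2*(-56) = -1*(-112) = 112)
y(-3057)/P(m) = (4*(-3057)²)/112 = (4*9345249)*(1/112) = 37380996*(1/112) = 9345249/28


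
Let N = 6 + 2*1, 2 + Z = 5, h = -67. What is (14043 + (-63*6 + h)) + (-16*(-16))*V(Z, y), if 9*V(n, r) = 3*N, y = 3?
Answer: 42842/3 ≈ 14281.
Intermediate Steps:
Z = 3 (Z = -2 + 5 = 3)
N = 8 (N = 6 + 2 = 8)
V(n, r) = 8/3 (V(n, r) = (3*8)/9 = (⅑)*24 = 8/3)
(14043 + (-63*6 + h)) + (-16*(-16))*V(Z, y) = (14043 + (-63*6 - 67)) - 16*(-16)*(8/3) = (14043 + (-378 - 67)) + 256*(8/3) = (14043 - 445) + 2048/3 = 13598 + 2048/3 = 42842/3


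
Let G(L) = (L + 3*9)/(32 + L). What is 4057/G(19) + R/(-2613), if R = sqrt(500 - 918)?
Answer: 206907/46 - I*sqrt(418)/2613 ≈ 4498.0 - 0.0078244*I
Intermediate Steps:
G(L) = (27 + L)/(32 + L) (G(L) = (L + 27)/(32 + L) = (27 + L)/(32 + L))
R = I*sqrt(418) (R = sqrt(-418) = I*sqrt(418) ≈ 20.445*I)
4057/G(19) + R/(-2613) = 4057/(((27 + 19)/(32 + 19))) + (I*sqrt(418))/(-2613) = 4057/((46/51)) + (I*sqrt(418))*(-1/2613) = 4057/(((1/51)*46)) - I*sqrt(418)/2613 = 4057/(46/51) - I*sqrt(418)/2613 = 4057*(51/46) - I*sqrt(418)/2613 = 206907/46 - I*sqrt(418)/2613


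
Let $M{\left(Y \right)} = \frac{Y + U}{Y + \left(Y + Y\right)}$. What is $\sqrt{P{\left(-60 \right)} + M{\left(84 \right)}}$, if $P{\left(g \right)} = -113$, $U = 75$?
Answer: $\frac{i \sqrt{198219}}{42} \approx 10.6 i$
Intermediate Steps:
$M{\left(Y \right)} = \frac{75 + Y}{3 Y}$ ($M{\left(Y \right)} = \frac{Y + 75}{Y + \left(Y + Y\right)} = \frac{75 + Y}{Y + 2 Y} = \frac{75 + Y}{3 Y}$)
$\sqrt{P{\left(-60 \right)} + M{\left(84 \right)}} = \sqrt{-113 + \frac{75 + 84}{3 \cdot 84}} = \sqrt{-113 + \frac{1}{3} \cdot \frac{1}{84} \cdot 159} = \sqrt{-113 + \frac{53}{84}} = \sqrt{- \frac{9439}{84}} = \frac{i \sqrt{198219}}{42}$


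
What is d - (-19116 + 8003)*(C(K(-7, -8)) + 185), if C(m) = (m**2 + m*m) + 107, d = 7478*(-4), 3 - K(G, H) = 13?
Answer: 5437684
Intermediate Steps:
K(G, H) = -10 (K(G, H) = 3 - 1*13 = 3 - 13 = -10)
d = -29912
C(m) = 107 + 2*m**2 (C(m) = (m**2 + m**2) + 107 = 2*m**2 + 107 = 107 + 2*m**2)
d - (-19116 + 8003)*(C(K(-7, -8)) + 185) = -29912 - (-19116 + 8003)*((107 + 2*(-10)**2) + 185) = -29912 - (-11113)*((107 + 2*100) + 185) = -29912 - (-11113)*((107 + 200) + 185) = -29912 - (-11113)*(307 + 185) = -29912 - (-11113)*492 = -29912 - 1*(-5467596) = -29912 + 5467596 = 5437684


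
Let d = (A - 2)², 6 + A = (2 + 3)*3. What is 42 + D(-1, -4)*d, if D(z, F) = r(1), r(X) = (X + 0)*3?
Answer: 189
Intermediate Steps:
A = 9 (A = -6 + (2 + 3)*3 = -6 + 5*3 = -6 + 15 = 9)
r(X) = 3*X (r(X) = X*3 = 3*X)
D(z, F) = 3 (D(z, F) = 3*1 = 3)
d = 49 (d = (9 - 2)² = 7² = 49)
42 + D(-1, -4)*d = 42 + 3*49 = 42 + 147 = 189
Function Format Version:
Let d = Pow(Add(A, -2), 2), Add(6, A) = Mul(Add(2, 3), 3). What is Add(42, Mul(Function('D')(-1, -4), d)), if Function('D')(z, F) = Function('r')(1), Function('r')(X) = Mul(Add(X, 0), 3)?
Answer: 189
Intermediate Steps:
A = 9 (A = Add(-6, Mul(Add(2, 3), 3)) = Add(-6, Mul(5, 3)) = Add(-6, 15) = 9)
Function('r')(X) = Mul(3, X) (Function('r')(X) = Mul(X, 3) = Mul(3, X))
Function('D')(z, F) = 3 (Function('D')(z, F) = Mul(3, 1) = 3)
d = 49 (d = Pow(Add(9, -2), 2) = Pow(7, 2) = 49)
Add(42, Mul(Function('D')(-1, -4), d)) = Add(42, Mul(3, 49)) = Add(42, 147) = 189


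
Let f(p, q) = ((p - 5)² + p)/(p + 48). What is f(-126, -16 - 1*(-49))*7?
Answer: -119245/78 ≈ -1528.8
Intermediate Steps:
f(p, q) = (p + (-5 + p)²)/(48 + p) (f(p, q) = ((-5 + p)² + p)/(48 + p) = (p + (-5 + p)²)/(48 + p))
f(-126, -16 - 1*(-49))*7 = ((-126 + (-5 - 126)²)/(48 - 126))*7 = ((-126 + (-131)²)/(-78))*7 = -(-126 + 17161)/78*7 = -1/78*17035*7 = -17035/78*7 = -119245/78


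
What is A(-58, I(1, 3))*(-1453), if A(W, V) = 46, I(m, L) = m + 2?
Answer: -66838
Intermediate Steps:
I(m, L) = 2 + m
A(-58, I(1, 3))*(-1453) = 46*(-1453) = -66838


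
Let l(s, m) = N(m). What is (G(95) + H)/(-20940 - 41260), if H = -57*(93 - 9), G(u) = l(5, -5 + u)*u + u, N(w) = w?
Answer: -3857/62200 ≈ -0.062010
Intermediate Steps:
l(s, m) = m
G(u) = u + u*(-5 + u) (G(u) = (-5 + u)*u + u = u*(-5 + u) + u = u + u*(-5 + u))
H = -4788 (H = -57*84 = -4788)
(G(95) + H)/(-20940 - 41260) = (95*(-4 + 95) - 4788)/(-20940 - 41260) = (95*91 - 4788)/(-62200) = (8645 - 4788)*(-1/62200) = 3857*(-1/62200) = -3857/62200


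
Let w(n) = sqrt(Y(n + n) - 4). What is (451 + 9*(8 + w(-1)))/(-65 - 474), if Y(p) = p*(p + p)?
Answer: -541/539 ≈ -1.0037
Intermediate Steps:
Y(p) = 2*p**2 (Y(p) = p*(2*p) = 2*p**2)
w(n) = sqrt(-4 + 8*n**2) (w(n) = sqrt(2*(n + n)**2 - 4) = sqrt(2*(2*n)**2 - 4) = sqrt(2*(4*n**2) - 4) = sqrt(8*n**2 - 4) = sqrt(-4 + 8*n**2))
(451 + 9*(8 + w(-1)))/(-65 - 474) = (451 + 9*(8 + 2*sqrt(-1 + 2*(-1)**2)))/(-65 - 474) = (451 + 9*(8 + 2*sqrt(-1 + 2*1)))/(-539) = (451 + 9*(8 + 2*sqrt(-1 + 2)))*(-1/539) = (451 + 9*(8 + 2*sqrt(1)))*(-1/539) = (451 + 9*(8 + 2*1))*(-1/539) = (451 + 9*(8 + 2))*(-1/539) = (451 + 9*10)*(-1/539) = (451 + 90)*(-1/539) = 541*(-1/539) = -541/539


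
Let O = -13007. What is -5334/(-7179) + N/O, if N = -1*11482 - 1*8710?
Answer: 71445902/31125751 ≈ 2.2954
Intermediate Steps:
N = -20192 (N = -11482 - 8710 = -20192)
-5334/(-7179) + N/O = -5334/(-7179) - 20192/(-13007) = -5334*(-1/7179) - 20192*(-1/13007) = 1778/2393 + 20192/13007 = 71445902/31125751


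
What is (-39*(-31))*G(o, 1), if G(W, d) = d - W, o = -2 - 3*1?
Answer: 7254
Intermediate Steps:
o = -5 (o = -2 - 3 = -5)
(-39*(-31))*G(o, 1) = (-39*(-31))*(1 - 1*(-5)) = 1209*(1 + 5) = 1209*6 = 7254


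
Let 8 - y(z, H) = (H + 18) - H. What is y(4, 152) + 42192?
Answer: 42182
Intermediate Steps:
y(z, H) = -10 (y(z, H) = 8 - ((H + 18) - H) = 8 - ((18 + H) - H) = 8 - 1*18 = 8 - 18 = -10)
y(4, 152) + 42192 = -10 + 42192 = 42182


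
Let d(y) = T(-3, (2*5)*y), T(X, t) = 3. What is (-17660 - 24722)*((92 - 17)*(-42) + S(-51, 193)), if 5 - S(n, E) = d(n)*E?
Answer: 157830568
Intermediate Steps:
d(y) = 3
S(n, E) = 5 - 3*E
(-17660 - 24722)*((92 - 17)*(-42) + S(-51, 193)) = (-17660 - 24722)*((92 - 17)*(-42) + (5 - 3*193)) = -42382*(75*(-42) + (5 - 579)) = -42382*(-3150 - 574) = -42382*(-3724) = 157830568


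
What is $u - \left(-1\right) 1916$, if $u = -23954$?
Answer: $-22038$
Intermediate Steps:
$u - \left(-1\right) 1916 = -23954 - \left(-1\right) 1916 = -23954 - -1916 = -23954 + 1916 = -22038$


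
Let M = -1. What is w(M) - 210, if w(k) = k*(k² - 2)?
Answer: -209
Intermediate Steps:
w(k) = k*(-2 + k²)
w(M) - 210 = -(-2 + (-1)²) - 210 = -(-2 + 1) - 210 = -1*(-1) - 210 = 1 - 210 = -209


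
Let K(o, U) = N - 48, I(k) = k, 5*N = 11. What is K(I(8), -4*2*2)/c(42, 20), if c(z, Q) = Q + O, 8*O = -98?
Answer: -916/155 ≈ -5.9097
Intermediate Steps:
N = 11/5 (N = (⅕)*11 = 11/5 ≈ 2.2000)
O = -49/4 (O = (⅛)*(-98) = -49/4 ≈ -12.250)
K(o, U) = -229/5 (K(o, U) = 11/5 - 48 = -229/5)
c(z, Q) = -49/4 + Q (c(z, Q) = Q - 49/4 = -49/4 + Q)
K(I(8), -4*2*2)/c(42, 20) = -229/(5*(-49/4 + 20)) = -229/(5*31/4) = -229/5*4/31 = -916/155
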